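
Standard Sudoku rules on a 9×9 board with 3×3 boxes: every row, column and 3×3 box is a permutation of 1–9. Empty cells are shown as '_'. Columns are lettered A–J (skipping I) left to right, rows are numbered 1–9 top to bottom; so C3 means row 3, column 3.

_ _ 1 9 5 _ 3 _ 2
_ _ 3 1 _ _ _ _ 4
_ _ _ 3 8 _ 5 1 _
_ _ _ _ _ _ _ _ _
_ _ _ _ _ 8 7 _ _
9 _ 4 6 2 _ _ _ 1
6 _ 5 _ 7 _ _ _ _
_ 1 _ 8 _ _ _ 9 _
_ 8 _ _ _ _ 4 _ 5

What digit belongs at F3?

4

E2 = 6 (sole candidate).
G6 = 8 (sole candidate).
D9 = 2 (sole candidate).
G2 = 9 (sole candidate).
D7 = 4 (sole candidate).
E8 = 3 (sole candidate).
D5 = 5 (sole candidate).
D4 = 7 (sole candidate).
F6 = 3 (sole candidate).
H6 = 5 (sole candidate).
B6 = 7 (sole candidate).
A8 = 4 (hidden single in row 8).
F8 = 5 (hidden single in row 8).
C4 = 8 (hidden single in column 3).
F9 = 6 (hidden single in column 6).
E9 = 1 (hidden single in row 9).
F7 = 9 (sole candidate).
A5 = 1 (hidden single in row 5).
F4 = 1 (hidden single in row 4).
G7 = 1 (hidden single in row 7).
C9 = 9 (hidden single in row 9).
B3 = 9 (hidden single in row 3).
F3 = 4: in row 3, 4 can only go here (every other open cell in that row sees a 4).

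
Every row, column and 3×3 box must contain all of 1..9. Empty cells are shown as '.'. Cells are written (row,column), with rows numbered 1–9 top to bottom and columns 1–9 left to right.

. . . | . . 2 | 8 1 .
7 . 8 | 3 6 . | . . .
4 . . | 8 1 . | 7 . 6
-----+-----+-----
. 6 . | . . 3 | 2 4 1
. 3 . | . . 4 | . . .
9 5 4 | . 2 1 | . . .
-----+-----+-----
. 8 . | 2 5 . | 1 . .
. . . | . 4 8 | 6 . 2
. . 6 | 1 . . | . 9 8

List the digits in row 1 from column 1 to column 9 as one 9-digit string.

695472813

(1,2) = 9: row 1 has {1,2,8}; col 2 has {3,5,6,8}; box has {4,7,8} → only 9 remains.
(1,5) = 7: row 1 has {1,2,8,9}; col 5 has {1,2,4,5,6}; box has {1,2,3,6,8} → only 7 remains.
(3,2) = 2: row 3 has {1,4,6,7,8}; col 2 has {3,5,6,8,9}; box has {4,7,8,9} → only 2 remains.
(4,1) = 8: row 4 has {1,2,3,4,6}; col 1 has {4,7,9}; box has {3,4,5,6,9} → only 8 remains.
(4,3) = 7: row 4 has {1,2,3,4,6,8}; col 3 has {4,6,8}; box has {3,4,5,6,8,9} → only 7 remains.
(4,5) = 9: row 4 has {1,2,3,4,6,7,8}; col 5 has {1,2,4,5,6,7}; box has {1,2,3,4} → only 9 remains.
(5,5) = 8: row 5 has {3,4}; col 5 has {1,2,4,5,6,7,9}; box has {1,2,3,4,9} → only 8 remains.
(6,7) = 3: row 6 has {1,2,4,5,9}; col 7 has {1,2,6,7,8}; box has {1,2,4} → only 3 remains.
(6,9) = 7: row 6 has {1,2,3,4,5,9}; col 9 has {1,2,6,8}; box has {1,2,3,4} → only 7 remains.
(7,1) = 3: row 7 has {1,2,5,8}; col 1 has {4,7,8,9}; box has {6,8} → only 3 remains.
(7,3) = 9: row 7 has {1,2,3,5,8}; col 3 has {4,6,7,8}; box has {3,6,8} → only 9 remains.
(7,8) = 7: row 7 has {1,2,3,5,8,9}; col 8 has {1,4,9}; box has {1,2,6,8,9} → only 7 remains.
(7,9) = 4: row 7 has {1,2,3,5,7,8,9}; col 9 has {1,2,6,7,8}; box has {1,2,6,7,8,9} → only 4 remains.
(9,5) = 3: row 9 has {1,6,8,9}; col 5 has {1,2,4,5,6,7,8,9}; box has {1,2,4,5,8} → only 3 remains.
(9,6) = 7: row 9 has {1,3,6,8,9}; col 6 has {1,2,3,4,8}; box has {1,2,3,4,5,8} → only 7 remains.
(9,7) = 5: row 9 has {1,3,6,7,8,9}; col 7 has {1,2,3,6,7,8}; box has {1,2,4,6,7,8,9} → only 5 remains.
(2,2) = 1: row 2 has {3,6,7,8}; col 2 has {2,3,5,6,8,9}; box has {2,4,7,8,9} → only 1 remains.
(4,4) = 5: row 4 has {1,2,3,4,6,7,8,9}; col 4 has {1,2,3,8}; box has {1,2,3,4,8,9} → only 5 remains.
(5,7) = 9: row 5 has {3,4,8}; col 7 has {1,2,3,5,6,7,8}; box has {1,2,3,4,7} → only 9 remains.
(5,9) = 5: row 5 has {3,4,8,9}; col 9 has {1,2,4,6,7,8}; box has {1,2,3,4,7,9} → only 5 remains.
(6,4) = 6: row 6 has {1,2,3,4,5,7,9}; col 4 has {1,2,3,5,8}; box has {1,2,3,4,5,8,9} → only 6 remains.
(6,8) = 8: row 6 has {1,2,3,4,5,6,7,9}; col 8 has {1,4,7,9}; box has {1,2,3,4,5,7,9} → only 8 remains.
(7,6) = 6: row 7 has {1,2,3,4,5,7,8,9}; col 6 has {1,2,3,4,7,8}; box has {1,2,3,4,5,7,8} → only 6 remains.
(8,2) = 7: row 8 has {2,4,6,8}; col 2 has {1,2,3,5,6,8,9}; box has {3,6,8,9} → only 7 remains.
(8,4) = 9: row 8 has {2,4,6,7,8}; col 4 has {1,2,3,5,6,8}; box has {1,2,3,4,5,6,7,8} → only 9 remains.
(8,8) = 3: row 8 has {2,4,6,7,8,9}; col 8 has {1,4,7,8,9}; box has {1,2,4,5,6,7,8,9} → only 3 remains.
(9,1) = 2: row 9 has {1,3,5,6,7,8,9}; col 1 has {3,4,7,8,9}; box has {3,6,7,8,9} → only 2 remains.
(9,2) = 4: row 9 has {1,2,3,5,6,7,8,9}; col 2 has {1,2,3,5,6,7,8,9}; box has {2,3,6,7,8,9} → only 4 remains.
(1,4) = 4: row 1 has {1,2,7,8,9}; col 4 has {1,2,3,5,6,8,9}; box has {1,2,3,6,7,8} → only 4 remains.
(1,9) = 3: row 1 has {1,2,4,7,8,9}; col 9 has {1,2,4,5,6,7,8}; box has {1,6,7,8} → only 3 remains.
(2,7) = 4: row 2 has {1,3,6,7,8}; col 7 has {1,2,3,5,6,7,8,9}; box has {1,3,6,7,8} → only 4 remains.
(2,9) = 9: row 2 has {1,3,4,6,7,8}; col 9 has {1,2,3,4,5,6,7,8}; box has {1,3,4,6,7,8} → only 9 remains.
(3,8) = 5: row 3 has {1,2,4,6,7,8}; col 8 has {1,3,4,7,8,9}; box has {1,3,4,6,7,8,9} → only 5 remains.
(5,1) = 1: row 5 has {3,4,5,8,9}; col 1 has {2,3,4,7,8,9}; box has {3,4,5,6,7,8,9} → only 1 remains.
(5,3) = 2: row 5 has {1,3,4,5,8,9}; col 3 has {4,6,7,8,9}; box has {1,3,4,5,6,7,8,9} → only 2 remains.
(5,4) = 7: row 5 has {1,2,3,4,5,8,9}; col 4 has {1,2,3,4,5,6,8,9}; box has {1,2,3,4,5,6,8,9} → only 7 remains.
(5,8) = 6: row 5 has {1,2,3,4,5,7,8,9}; col 8 has {1,3,4,5,7,8,9}; box has {1,2,3,4,5,7,8,9} → only 6 remains.
(8,1) = 5: row 8 has {2,3,4,6,7,8,9}; col 1 has {1,2,3,4,7,8,9}; box has {2,3,4,6,7,8,9} → only 5 remains.
(8,3) = 1: row 8 has {2,3,4,5,6,7,8,9}; col 3 has {2,4,6,7,8,9}; box has {2,3,4,5,6,7,8,9} → only 1 remains.
(1,1) = 6: row 1 has {1,2,3,4,7,8,9}; col 1 has {1,2,3,4,5,7,8,9}; box has {1,2,4,7,8,9} → only 6 remains.
(1,3) = 5: row 1 has {1,2,3,4,6,7,8,9}; col 3 has {1,2,4,6,7,8,9}; box has {1,2,4,6,7,8,9} → only 5 remains.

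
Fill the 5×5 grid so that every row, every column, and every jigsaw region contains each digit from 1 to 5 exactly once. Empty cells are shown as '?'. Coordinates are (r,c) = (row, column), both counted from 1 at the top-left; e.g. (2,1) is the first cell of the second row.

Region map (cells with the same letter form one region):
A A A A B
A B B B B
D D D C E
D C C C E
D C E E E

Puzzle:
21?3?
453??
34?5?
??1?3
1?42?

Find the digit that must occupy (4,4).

4

(1,3) = 5: row 1 has {1,2,3}; col 3 has {1,3,4}; region has {1,2,3,4} → only 5 remains.
(1,5) = 4: row 1 has {1,2,3,5}; col 5 has {3}; region has {3,5} → only 4 remains.
(2,4) = 1: row 2 has {3,4,5}; col 4 has {2,3,5}; region has {3,4,5} → only 1 remains.
(2,5) = 2: row 2 has {1,3,4,5}; col 5 has {3,4}; region has {1,3,4,5} → only 2 remains.
(3,3) = 2: row 3 has {3,4,5}; col 3 has {1,3,4,5}; region has {1,3,4} → only 2 remains.
(3,5) = 1: row 3 has {2,3,4,5}; col 5 has {2,3,4}; region has {2,3,4} → only 1 remains.
(4,1) = 5: row 4 has {1,3}; col 1 has {1,2,3,4}; region has {1,2,3,4} → only 5 remains.
(4,2) = 2: row 4 has {1,3,5}; col 2 has {1,4,5}; region has {1,5} → only 2 remains.
(4,4) = 4: row 4 has {1,2,3,5}; col 4 has {1,2,3,5}; region has {1,2,5} → only 4 remains.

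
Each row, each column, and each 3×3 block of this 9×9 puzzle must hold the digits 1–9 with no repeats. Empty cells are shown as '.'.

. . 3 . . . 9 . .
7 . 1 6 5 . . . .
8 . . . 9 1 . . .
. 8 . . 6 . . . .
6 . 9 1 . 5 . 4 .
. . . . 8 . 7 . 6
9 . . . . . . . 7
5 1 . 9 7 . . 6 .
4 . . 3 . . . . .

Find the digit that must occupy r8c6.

r1c1 = 2: row 1 has {3,9}; col 1 has {4,5,6,7,8,9}; box has {1,3,7,8} → only 2 remains.
r1c5 = 4: row 1 has {2,3,9}; col 5 has {5,6,7,8,9}; box has {1,5,6,9} → only 4 remains.
r1c2 = 6: in row 1, 6 can only go here (every other open cell in that row sees a 6).
r2c2 = 9: in row 2, 9 can only go here (every other open cell in that row sees a 9).
r3c7 = 6: in row 3, 6 can only go here (every other open cell in that row sees a 6).
r5c2 = 7: in row 5, 7 can only go here (every other open cell in that row sees a 7).
r9c2 = 2: row 9 has {3,4}; col 2 has {1,6,7,8,9}; box has {1,4,5,9} → only 2 remains.
r9c5 = 1: row 9 has {2,3,4}; col 5 has {4,5,6,7,8,9}; box has {3,7,9} → only 1 remains.
r7c2 = 3: row 7 has {7,9}; col 2 has {1,2,6,7,8,9}; box has {1,2,4,5,9} → only 3 remains.
r7c5 = 2: row 7 has {3,7,9}; col 5 has {1,4,5,6,7,8,9}; box has {1,3,7,9} → only 2 remains.
r8c3 = 8: row 8 has {1,5,6,7,9}; col 3 has {1,3,9}; box has {1,2,3,4,5,9} → only 8 remains.
r8c6 = 4: row 8 has {1,5,6,7,8,9}; col 6 has {1,5}; box has {1,2,3,7,9} → only 4 remains.

4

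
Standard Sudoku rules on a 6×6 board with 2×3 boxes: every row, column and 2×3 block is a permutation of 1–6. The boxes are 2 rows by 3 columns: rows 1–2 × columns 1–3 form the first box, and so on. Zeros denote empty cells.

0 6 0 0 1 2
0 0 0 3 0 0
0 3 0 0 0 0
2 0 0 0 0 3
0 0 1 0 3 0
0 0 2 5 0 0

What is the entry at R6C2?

4

R1C4 = 4: row 1 has {1,2,6}; col 4 has {3,5}; box has {1,2,3} → only 4 remains.
R6C2 = 4: row 6 has {2,5}; col 2 has {3,6}; box has {1,2} → only 4 remains.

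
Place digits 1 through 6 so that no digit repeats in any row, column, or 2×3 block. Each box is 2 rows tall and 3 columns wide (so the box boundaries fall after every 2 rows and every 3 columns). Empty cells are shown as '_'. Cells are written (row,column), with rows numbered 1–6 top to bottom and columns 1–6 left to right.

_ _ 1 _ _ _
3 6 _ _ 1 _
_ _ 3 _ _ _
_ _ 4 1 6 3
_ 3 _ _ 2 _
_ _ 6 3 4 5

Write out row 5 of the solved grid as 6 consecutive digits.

435621

(3,5) = 5 (sole candidate).
(5,3) = 5: row 5 has {2,3}; col 3 has {1,3,4,6}; box has {3,6} → only 5 remains.
(5,4) = 6: row 5 has {2,3,5}; col 4 has {1,3}; box has {2,3,4,5} → only 6 remains.
(5,6) = 1: row 5 has {2,3,5,6}; col 6 has {3,5}; box has {2,3,4,5,6} → only 1 remains.
(1,5) = 3 (sole candidate).
(2,3) = 2 (sole candidate).
(2,6) = 4 (sole candidate).
(3,6) = 2 (sole candidate).
(5,1) = 4: row 5 has {1,2,3,5,6}; col 1 has {3}; box has {3,5,6} → only 4 remains.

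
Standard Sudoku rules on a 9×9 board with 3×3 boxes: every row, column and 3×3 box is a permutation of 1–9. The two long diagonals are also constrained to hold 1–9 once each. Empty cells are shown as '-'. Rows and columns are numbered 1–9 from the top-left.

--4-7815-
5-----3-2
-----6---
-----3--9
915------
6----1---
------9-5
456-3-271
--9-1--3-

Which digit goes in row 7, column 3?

1

row 1, column 9 = 6 (sole candidate).
row 8, column 6 = 9 (sole candidate).
row 2, column 6 = 4 (sole candidate).
row 8, column 4 = 8 (sole candidate).
row 2, column 5 = 9 (sole candidate).
row 2, column 8 = 8 (sole candidate).
row 2, column 2 = 6 (sole candidate).
row 2, column 4 = 1 (sole candidate).
row 2, column 3 = 7 (sole candidate).
row 1, column 2 = 9 (hidden single in row 1).
row 3, column 1 = 1 (hidden single in row 3).
row 3, column 8 = 9 (hidden single in row 3).
row 4, column 8 = 1 (hidden single in row 4).
row 5, column 9 = 3 (hidden single in row 5).
row 5, column 7 = 8 (hidden single in row 5).
row 6, column 4 = 9 (hidden single in row 6).
row 7, column 3 = 1: in row 7, 1 can only go here (every other open cell in that row sees a 1).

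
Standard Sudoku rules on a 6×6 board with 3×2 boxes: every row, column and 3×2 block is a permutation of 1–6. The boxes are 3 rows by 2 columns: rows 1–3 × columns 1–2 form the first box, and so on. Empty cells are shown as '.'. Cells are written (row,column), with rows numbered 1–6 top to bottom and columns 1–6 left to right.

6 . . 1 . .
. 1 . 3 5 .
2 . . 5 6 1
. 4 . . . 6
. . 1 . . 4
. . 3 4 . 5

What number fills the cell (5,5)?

(2,1) = 4 (sole candidate).
(2,6) = 2 (sole candidate).
(3,2) = 3 (sole candidate).
(3,3) = 4 (sole candidate).
(4,4) = 2 (sole candidate).
(5,4) = 6 (sole candidate).
(6,1) = 1 (sole candidate).
(6,5) = 2 (sole candidate).
(1,2) = 5 (sole candidate).
(1,3) = 2 (sole candidate).
(1,6) = 3 (sole candidate).
(2,3) = 6 (sole candidate).
(4,3) = 5 (sole candidate).
(5,2) = 2 (sole candidate).
(5,5) = 3: row 5 has {1,2,4,6}; col 5 has {2,5,6}; box has {2,4,5,6} → only 3 remains.

3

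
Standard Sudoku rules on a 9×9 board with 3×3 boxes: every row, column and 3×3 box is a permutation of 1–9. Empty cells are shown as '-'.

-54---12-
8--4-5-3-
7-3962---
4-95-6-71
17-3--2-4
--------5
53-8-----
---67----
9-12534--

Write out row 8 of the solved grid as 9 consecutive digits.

248671953

r1c1 = 6: row 1 has {1,2,4,5}; col 1 has {1,4,5,7,8,9}; box has {3,4,5,7,8} → only 6 remains.
r1c4 = 7: row 1 has {1,2,4,5,6}; col 4 has {2,3,4,5,6,8,9}; box has {2,4,5,6,9} → only 7 remains.
r1c6 = 8: row 1 has {1,2,4,5,6,7}; col 6 has {2,3,5,6}; box has {2,4,5,6,7,9} → only 8 remains.
r1c9 = 9: row 1 has {1,2,4,5,6,7,8}; col 9 has {1,4,5}; box has {1,2,3} → only 9 remains.
r2c3 = 2: row 2 has {3,4,5,8}; col 3 has {1,3,4,9}; box has {3,4,5,6,7,8} → only 2 remains.
r2c5 = 1: row 2 has {2,3,4,5,8}; col 5 has {5,6,7}; box has {2,4,5,6,7,8,9} → only 1 remains.
r3c2 = 1: row 3 has {2,3,6,7,9}; col 2 has {3,5,7}; box has {2,3,4,5,6,7,8} → only 1 remains.
r3c9 = 8: row 3 has {1,2,3,6,7,9}; col 9 has {1,4,5,9}; box has {1,2,3,9} → only 8 remains.
r5c6 = 9: row 5 has {1,2,3,4,7}; col 6 has {2,3,5,6,8}; box has {3,5,6} → only 9 remains.
r6c4 = 1: row 6 has {5}; col 4 has {2,3,4,5,6,7,8,9}; box has {3,5,6,9} → only 1 remains.
r8c1 = 2: row 8 has {6,7}; col 1 has {1,4,5,6,7,8,9}; box has {1,3,5,9} → only 2 remains.
r8c3 = 8: row 8 has {2,6,7}; col 3 has {1,2,3,4,9}; box has {1,2,3,5,9} → only 8 remains.
r8c9 = 3: row 8 has {2,6,7,8}; col 9 has {1,4,5,8,9}; box has {4} → only 3 remains.
r9c2 = 6: row 9 has {1,2,3,4,5,9}; col 2 has {1,3,5,7}; box has {1,2,3,5,8,9} → only 6 remains.
r9c8 = 8: row 9 has {1,2,3,4,5,6,9}; col 8 has {2,3,7}; box has {3,4} → only 8 remains.
r9c9 = 7: row 9 has {1,2,3,4,5,6,8,9}; col 9 has {1,3,4,5,8,9}; box has {3,4,8} → only 7 remains.
r1c5 = 3: row 1 has {1,2,4,5,6,7,8,9}; col 5 has {1,5,6,7}; box has {1,2,4,5,6,7,8,9} → only 3 remains.
r2c2 = 9: row 2 has {1,2,3,4,5,8}; col 2 has {1,3,5,6,7}; box has {1,2,3,4,5,6,7,8} → only 9 remains.
r2c9 = 6: row 2 has {1,2,3,4,5,8,9}; col 9 has {1,3,4,5,7,8,9}; box has {1,2,3,8,9} → only 6 remains.
r3c7 = 5: row 3 has {1,2,3,6,7,8,9}; col 7 has {1,2,4}; box has {1,2,3,6,8,9} → only 5 remains.
r3c8 = 4: row 3 has {1,2,3,5,6,7,8,9}; col 8 has {2,3,7,8}; box has {1,2,3,5,6,8,9} → only 4 remains.
r5c5 = 8: row 5 has {1,2,3,4,7,9}; col 5 has {1,3,5,6,7}; box has {1,3,5,6,9} → only 8 remains.
r5c8 = 6: row 5 has {1,2,3,4,7,8,9}; col 8 has {2,3,4,7,8}; box has {1,2,4,5,7} → only 6 remains.
r6c1 = 3: row 6 has {1,5}; col 1 has {1,2,4,5,6,7,8,9}; box has {1,4,7,9} → only 3 remains.
r6c3 = 6: row 6 has {1,3,5}; col 3 has {1,2,3,4,8,9}; box has {1,3,4,7,9} → only 6 remains.
r6c8 = 9: row 6 has {1,3,5,6}; col 8 has {2,3,4,6,7,8}; box has {1,2,4,5,6,7} → only 9 remains.
r7c3 = 7: row 7 has {3,5,8}; col 3 has {1,2,3,4,6,8,9}; box has {1,2,3,5,6,8,9} → only 7 remains.
r7c8 = 1: row 7 has {3,5,7,8}; col 8 has {2,3,4,6,7,8,9}; box has {3,4,7,8} → only 1 remains.
r7c9 = 2: row 7 has {1,3,5,7,8}; col 9 has {1,3,4,5,6,7,8,9}; box has {1,3,4,7,8} → only 2 remains.
r8c2 = 4: row 8 has {2,3,6,7,8}; col 2 has {1,3,5,6,7,9}; box has {1,2,3,5,6,7,8,9} → only 4 remains.
r8c6 = 1: row 8 has {2,3,4,6,7,8}; col 6 has {2,3,5,6,8,9}; box has {2,3,5,6,7,8} → only 1 remains.
r8c7 = 9: row 8 has {1,2,3,4,6,7,8}; col 7 has {1,2,4,5}; box has {1,2,3,4,7,8} → only 9 remains.
r8c8 = 5: row 8 has {1,2,3,4,6,7,8,9}; col 8 has {1,2,3,4,6,7,8,9}; box has {1,2,3,4,7,8,9} → only 5 remains.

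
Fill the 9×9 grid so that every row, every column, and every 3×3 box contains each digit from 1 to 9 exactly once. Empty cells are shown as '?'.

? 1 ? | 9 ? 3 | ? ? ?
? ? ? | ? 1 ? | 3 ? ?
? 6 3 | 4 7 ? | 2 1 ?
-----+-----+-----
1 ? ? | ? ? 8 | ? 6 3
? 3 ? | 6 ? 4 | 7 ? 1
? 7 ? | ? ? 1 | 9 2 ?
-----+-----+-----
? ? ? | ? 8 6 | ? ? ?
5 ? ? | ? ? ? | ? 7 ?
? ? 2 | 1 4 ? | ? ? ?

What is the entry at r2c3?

9

r3c6 = 5 (sole candidate).
r2c6 = 2 (sole candidate).
r8c6 = 9 (sole candidate).
r9c6 = 7 (sole candidate).
r1c5 = 6 (sole candidate).
r2c4 = 8 (sole candidate).
r1c1 = 2 (hidden single in row 1).
r2c9 = 6 (hidden single in row 2).
r4c4 = 7 (hidden single in row 4).
r5c5 = 2 (hidden single in row 5).
r8c5 = 3 (sole candidate).
r6c5 = 5 (sole candidate).
r8c4 = 2 (sole candidate).
r4c5 = 9 (sole candidate).
r6c4 = 3 (sole candidate).
r7c4 = 5 (sole candidate).
r4c2 = 2 (hidden single in row 4).
r7c9 = 2 (hidden single in row 7).
r2c2 = 5 (hidden single in column 2).
r1c9 = 7 (hidden single in column 9).
r9c9 = 5 (hidden single in column 9).
r3c9 = 9 (hidden single in column 9).
r2c8 = 4 (sole candidate).
r3c1 = 8 (sole candidate).
r5c1 = 9 (sole candidate).
r1c3 = 4 (sole candidate).
r2c1 = 7 (sole candidate).
r2c3 = 9: row 2 has {1,2,3,4,5,6,7,8}; col 3 has {2,3,4}; box has {1,2,3,4,5,6,7,8} → only 9 remains.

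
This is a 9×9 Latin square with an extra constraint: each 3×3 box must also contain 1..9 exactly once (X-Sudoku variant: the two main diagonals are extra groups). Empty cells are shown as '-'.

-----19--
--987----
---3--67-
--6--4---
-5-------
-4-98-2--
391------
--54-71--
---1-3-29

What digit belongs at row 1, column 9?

row 8, column 5 = 9: in row 8, 9 can only go here (every other open cell in that row sees a 9).
row 3, column 6 = 9: in row 3, 9 can only go here (every other open cell in that row sees a 9).
row 4, column 5 = 1: in column 5, 1 can only go here (every other open cell in that column sees a 1).
row 5, column 5 = 3: in column 5, 3 can only go here (every other open cell in that column sees a 3).
row 2, column 8 = 5: row 2 has {7,8,9}; col 8 has {2,7}; box has {6,7,9}; anti-diagonal has {1,3,4,6,9} → only 5 remains.
row 8, column 9 = 3: in row 8, 3 can only go here (every other open cell in that row sees a 3).
row 2, column 7 = 3: in row 2, 3 can only go here (every other open cell in that row sees a 3).
row 7, column 6 = 8: in column 6, 8 can only go here (every other open cell in that column sees an 8).
row 6, column 6 = 5: in column 6, 5 can only go here (every other open cell in that column sees a 5).
row 3, column 1 = 5: in column 1, 5 can only go here (every other open cell in that column sees a 5).
row 9, column 3 = 4: in box 7, 4 can only go here (every other open cell in that box sees a 4).
row 2, column 2 = 1: in main diagonal, 1 can only go here (every other open cell in that diagonal sees a 1).
row 3, column 9 = 1: in row 3, 1 can only go here (every other open cell in that row sees a 1).
row 3, column 5 = 4: in row 3, 4 can only go here (every other open cell in that row sees a 4).
row 9, column 1 = 7: in anti-diagonal, 7 can only go here (every other open cell in that diagonal sees a 7).
row 6, column 1 = 1: row 6 has {2,4,5,8,9}; col 1 has {3,5,7}; box has {4,5,6} → only 1 remains.
row 5, column 8 = 1: in row 5, 1 can only go here (every other open cell in that row sees a 1).
row 5, column 1 = 9: in row 5, 9 can only go here (every other open cell in that row sees a 9).
row 4, column 8 = 9: in row 4, 9 can only go here (every other open cell in that row sees a 9).
row 4, column 2 = 3: in row 4, 3 can only go here (every other open cell in that row sees a 3).
row 6, column 3 = 7: row 6 has {1,2,4,5,8,9}; col 3 has {1,4,5,6,9}; box has {1,3,4,5,6,9} → only 7 remains.
row 6, column 9 = 6: row 6 has {1,2,4,5,7,8,9}; col 9 has {1,3,9}; box has {1,2,9} → only 6 remains.
row 6, column 8 = 3: row 6 has {1,2,4,5,6,7,8,9}; col 8 has {1,2,5,7,9}; box has {1,2,6,9} → only 3 remains.
row 1, column 3 = 3: in row 1, 3 can only go here (every other open cell in that row sees a 3).
row 1, column 2 = 7: in row 1, 7 can only go here (every other open cell in that row sees a 7).
row 9, column 2 = 6: in column 2, 6 can only go here (every other open cell in that column sees a 6).
row 9, column 5 = 5: row 9 has {1,2,3,4,6,7,9}; col 5 has {1,3,4,7,8,9}; box has {1,3,4,7,8,9} → only 5 remains.
row 9, column 7 = 8: row 9 has {1,2,3,4,5,6,7,9}; col 7 has {1,2,3,6,9}; box has {1,2,3,9} → only 8 remains.
row 8, column 8 = 6: row 8 has {1,3,4,5,7,9}; col 8 has {1,2,3,5,7,9}; box has {1,2,3,8,9}; main diagonal has {1,3,5,9} → only 6 remains.
row 7, column 8 = 4: row 7 has {1,3,8,9}; col 8 has {1,2,3,5,6,7,9}; box has {1,2,3,6,8,9} → only 4 remains.
row 1, column 8 = 8: row 1 has {1,3,7,9}; col 8 has {1,2,3,4,5,6,7,9}; box has {1,3,5,6,7,9} → only 8 remains.
row 1, column 9 = 2: row 1 has {1,3,7,8,9}; col 9 has {1,3,6,9}; box has {1,3,5,6,7,8,9}; anti-diagonal has {1,3,4,5,6,7,9} → only 2 remains.

2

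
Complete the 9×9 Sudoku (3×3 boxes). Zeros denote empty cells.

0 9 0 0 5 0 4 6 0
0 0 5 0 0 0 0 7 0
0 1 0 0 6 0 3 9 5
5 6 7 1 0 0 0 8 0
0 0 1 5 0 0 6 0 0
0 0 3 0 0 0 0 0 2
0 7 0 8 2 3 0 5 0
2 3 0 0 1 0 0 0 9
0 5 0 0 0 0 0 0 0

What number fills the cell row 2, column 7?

row 4, column 7 = 9: row 4 has {1,5,6,7,8}; col 7 has {3,4,6}; box has {2,6,8} → only 9 remains.
row 7, column 7 = 1: row 7 has {2,3,5,7,8}; col 7 has {3,4,6,9}; box has {5,9} → only 1 remains.
row 8, column 8 = 4: row 8 has {1,2,3,9}; col 8 has {5,6,7,8,9}; box has {1,5,9} → only 4 remains.
row 5, column 8 = 3: row 5 has {1,5,6}; col 8 has {4,5,6,7,8,9}; box has {2,6,8,9} → only 3 remains.
row 6, column 8 = 1: row 6 has {2,3}; col 8 has {3,4,5,6,7,8,9}; box has {2,3,6,8,9} → only 1 remains.
row 7, column 9 = 6: row 7 has {1,2,3,5,7,8}; col 9 has {2,5,9}; box has {1,4,5,9} → only 6 remains.
row 9, column 8 = 2: row 9 has {5}; col 8 has {1,3,4,5,6,7,8,9}; box has {1,4,5,6,9} → only 2 remains.
row 4, column 9 = 4: row 4 has {1,5,6,7,8,9}; col 9 has {2,5,6,9}; box has {1,2,3,6,8,9} → only 4 remains.
row 5, column 9 = 7: row 5 has {1,3,5,6}; col 9 has {2,4,5,6,9}; box has {1,2,3,4,6,8,9} → only 7 remains.
row 6, column 7 = 5: row 6 has {1,2,3}; col 7 has {1,3,4,6,9}; box has {1,2,3,4,6,7,8,9} → only 5 remains.
row 4, column 5 = 3: row 4 has {1,4,5,6,7,8,9}; col 5 has {1,2,5,6}; box has {1,5} → only 3 remains.
row 4, column 6 = 2: row 4 has {1,3,4,5,6,7,8,9}; col 6 has {3}; box has {1,3,5} → only 2 remains.
row 2, column 1 = 6: in row 2, 6 can only go here (every other open cell in that row sees a 6).
row 2, column 4 = 3: in row 2, 3 can only go here (every other open cell in that row sees a 3).
row 1, column 1 = 3: in row 1, 3 can only go here (every other open cell in that row sees a 3).
row 5, column 2 = 2: in row 5, 2 can only go here (every other open cell in that row sees a 2).
row 2, column 7 = 2: in row 2, 2 can only go here (every other open cell in that row sees a 2).

2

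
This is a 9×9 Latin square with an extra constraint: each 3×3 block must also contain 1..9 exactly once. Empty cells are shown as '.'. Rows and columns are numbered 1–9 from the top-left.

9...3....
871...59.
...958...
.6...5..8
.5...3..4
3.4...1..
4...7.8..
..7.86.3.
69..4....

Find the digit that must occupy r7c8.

1

r3c1 = 2: row 3 has {5,8,9}; col 1 has {3,4,6,8,9}; box has {1,7,8,9} → only 2 remains.
r1c2 = 4: row 1 has {3,9}; col 2 has {5,6,7,9}; box has {1,2,7,8,9} → only 4 remains.
r3c2 = 3: row 3 has {2,5,8,9}; col 2 has {4,5,6,7,9}; box has {1,2,4,7,8,9} → only 3 remains.
r3c3 = 6: row 3 has {2,3,5,8,9}; col 3 has {1,4,7}; box has {1,2,3,4,7,8,9} → only 6 remains.
r1c3 = 5: row 1 has {3,4,9}; col 3 has {1,4,6,7}; box has {1,2,3,4,6,7,8,9} → only 5 remains.
r1c8 = 8: in row 1, 8 can only go here (every other open cell in that row sees an 8).
r2c9 = 3: in row 2, 3 can only go here (every other open cell in that row sees a 3).
r4c7 = 3: in row 4, 3 can only go here (every other open cell in that row sees a 3).
r4c4 = 4: in row 4, 4 can only go here (every other open cell in that row sees a 4).
r2c6 = 4: in row 2, 4 can only go here (every other open cell in that row sees a 4).
r8c7 = 4: in row 8, 4 can only go here (every other open cell in that row sees a 4).
r3c7 = 7: row 3 has {2,3,5,6,8,9}; col 7 has {1,3,4,5,8}; box has {3,5,8,9} → only 7 remains.
r3c9 = 1: row 3 has {2,3,5,6,7,8,9}; col 9 has {3,4,8}; box has {3,5,7,8,9} → only 1 remains.
r9c7 = 2: row 9 has {4,6,9}; col 7 has {1,3,4,5,7,8}; box has {3,4,8} → only 2 remains.
r1c7 = 6: row 1 has {3,4,5,8,9}; col 7 has {1,2,3,4,5,7,8}; box has {1,3,5,7,8,9} → only 6 remains.
r1c9 = 2: row 1 has {3,4,5,6,8,9}; col 9 has {1,3,4,8}; box has {1,3,5,6,7,8,9} → only 2 remains.
r3c8 = 4: row 3 has {1,2,3,5,6,7,8,9}; col 8 has {3,8,9}; box has {1,2,3,5,6,7,8,9} → only 4 remains.
r5c7 = 9: row 5 has {3,4,5}; col 7 has {1,2,3,4,5,6,7,8}; box has {1,3,4,8} → only 9 remains.
r9c6 = 1: row 9 has {2,4,6,9}; col 6 has {3,4,5,6,8}; box has {4,6,7,8} → only 1 remains.
r1c6 = 7: row 1 has {2,3,4,5,6,8,9}; col 6 has {1,3,4,5,6,8}; box has {3,4,5,8,9} → only 7 remains.
r1c4 = 1: row 1 has {2,3,4,5,6,7,8,9}; col 4 has {4,9}; box has {3,4,5,7,8,9} → only 1 remains.
r8c9 = 9: in row 8, 9 can only go here (every other open cell in that row sees a 9).
r7c6 = 9: in row 7, 9 can only go here (every other open cell in that row sees a 9).
r6c6 = 2: row 6 has {1,3,4}; col 6 has {1,3,4,5,6,7,8,9}; box has {3,4,5} → only 2 remains.
r6c2 = 8: row 6 has {1,2,3,4}; col 2 has {3,4,5,6,7,9}; box has {3,4,5,6} → only 8 remains.
r5c3 = 2: row 5 has {3,4,5,9}; col 3 has {1,4,5,6,7}; box has {3,4,5,6,8} → only 2 remains.
r7c3 = 3: row 7 has {4,7,8,9}; col 3 has {1,2,4,5,6,7}; box has {4,6,7,9} → only 3 remains.
r9c3 = 8: row 9 has {1,2,4,6,9}; col 3 has {1,2,3,4,5,6,7}; box has {3,4,6,7,9} → only 8 remains.
r4c3 = 9: row 4 has {3,4,5,6,8}; col 3 has {1,2,3,4,5,6,7,8}; box has {2,3,4,5,6,8} → only 9 remains.
r4c5 = 1: row 4 has {3,4,5,6,8,9}; col 5 has {3,4,5,7,8}; box has {2,3,4,5} → only 1 remains.
r5c5 = 6: row 5 has {2,3,4,5,9}; col 5 has {1,3,4,5,7,8}; box has {1,2,3,4,5} → only 6 remains.
r5c8 = 7: row 5 has {2,3,4,5,6,9}; col 8 has {3,4,8,9}; box has {1,3,4,8,9} → only 7 remains.
r6c4 = 7: row 6 has {1,2,3,4,8}; col 4 has {1,4,9}; box has {1,2,3,4,5,6} → only 7 remains.
r6c5 = 9: row 6 has {1,2,3,4,7,8}; col 5 has {1,3,4,5,6,7,8}; box has {1,2,3,4,5,6,7} → only 9 remains.
r9c8 = 5: row 9 has {1,2,4,6,8,9}; col 8 has {3,4,7,8,9}; box has {2,3,4,8,9} → only 5 remains.
r9c9 = 7: row 9 has {1,2,4,5,6,8,9}; col 9 has {1,2,3,4,8,9}; box has {2,3,4,5,8,9} → only 7 remains.
r2c5 = 2: row 2 has {1,3,4,5,7,8,9}; col 5 has {1,3,4,5,6,7,8,9}; box has {1,3,4,5,7,8,9} → only 2 remains.
r4c1 = 7: row 4 has {1,3,4,5,6,8,9}; col 1 has {2,3,4,6,8,9}; box has {2,3,4,5,6,8,9} → only 7 remains.
r4c8 = 2: row 4 has {1,3,4,5,6,7,8,9}; col 8 has {3,4,5,7,8,9}; box has {1,3,4,7,8,9} → only 2 remains.
r5c1 = 1: row 5 has {2,3,4,5,6,7,9}; col 1 has {2,3,4,6,7,8,9}; box has {2,3,4,5,6,7,8,9} → only 1 remains.
r5c4 = 8: row 5 has {1,2,3,4,5,6,7,9}; col 4 has {1,4,7,9}; box has {1,2,3,4,5,6,7,9} → only 8 remains.
r6c8 = 6: row 6 has {1,2,3,4,7,8,9}; col 8 has {2,3,4,5,7,8,9}; box has {1,2,3,4,7,8,9} → only 6 remains.
r6c9 = 5: row 6 has {1,2,3,4,6,7,8,9}; col 9 has {1,2,3,4,7,8,9}; box has {1,2,3,4,6,7,8,9} → only 5 remains.
r7c8 = 1: row 7 has {3,4,7,8,9}; col 8 has {2,3,4,5,6,7,8,9}; box has {2,3,4,5,7,8,9} → only 1 remains.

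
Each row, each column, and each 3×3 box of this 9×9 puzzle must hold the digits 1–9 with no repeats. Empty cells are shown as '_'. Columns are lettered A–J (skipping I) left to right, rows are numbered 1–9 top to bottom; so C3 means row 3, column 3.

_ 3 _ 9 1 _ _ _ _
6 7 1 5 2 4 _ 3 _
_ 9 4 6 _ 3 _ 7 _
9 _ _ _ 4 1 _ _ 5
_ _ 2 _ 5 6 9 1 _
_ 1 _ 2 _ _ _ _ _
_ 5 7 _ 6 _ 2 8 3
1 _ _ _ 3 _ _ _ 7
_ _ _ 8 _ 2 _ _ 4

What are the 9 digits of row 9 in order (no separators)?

369872154

G2 = 8 (sole candidate).
J2 = 9 (sole candidate).
E3 = 8 (sole candidate).
J5 = 8 (sole candidate).
J6 = 6 (sole candidate).
A7 = 4 (sole candidate).
D7 = 1 (sole candidate).
F7 = 9 (sole candidate).
D8 = 4 (sole candidate).
F8 = 5 (sole candidate).
G8 = 6 (sole candidate).
H8 = 9 (sole candidate).
A9 = 3: row 9 has {2,4,8}; col 1 has {1,4,6,9}; box has {1,4,5,7} → only 3 remains.
B9 = 6: row 9 has {2,3,4,8}; col 2 has {1,3,5,7,9}; box has {1,3,4,5,7} → only 6 remains.
C9 = 9: row 9 has {2,3,4,6,8}; col 3 has {1,2,4,7}; box has {1,3,4,5,6,7} → only 9 remains.
E9 = 7: row 9 has {2,3,4,6,8,9}; col 5 has {1,2,3,4,5,6,8}; box has {1,2,3,4,5,6,8,9} → only 7 remains.
H9 = 5: row 9 has {2,3,4,6,7,8,9}; col 8 has {1,3,7,8,9}; box has {2,3,4,6,7,8,9} → only 5 remains.
F1 = 7 (sole candidate).
J1 = 2 (sole candidate).
J3 = 1 (sole candidate).
B4 = 8 (sole candidate).
H4 = 2 (sole candidate).
A5 = 7 (sole candidate).
B5 = 4 (sole candidate).
D5 = 3 (sole candidate).
A6 = 5 (sole candidate).
C6 = 3 (sole candidate).
E6 = 9 (sole candidate).
F6 = 8 (sole candidate).
H6 = 4 (sole candidate).
B8 = 2 (sole candidate).
C8 = 8 (sole candidate).
G9 = 1: row 9 has {2,3,4,5,6,7,8,9}; col 7 has {2,6,8,9}; box has {2,3,4,5,6,7,8,9} → only 1 remains.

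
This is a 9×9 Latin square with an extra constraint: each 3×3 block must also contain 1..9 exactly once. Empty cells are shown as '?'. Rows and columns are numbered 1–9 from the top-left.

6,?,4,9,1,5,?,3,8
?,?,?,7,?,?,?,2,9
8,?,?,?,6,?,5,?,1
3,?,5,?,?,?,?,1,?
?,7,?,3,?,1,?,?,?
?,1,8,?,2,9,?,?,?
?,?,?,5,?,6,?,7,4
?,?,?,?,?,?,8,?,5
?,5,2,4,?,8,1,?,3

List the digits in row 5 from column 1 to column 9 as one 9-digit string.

r1c2 = 2: row 1 has {1,3,4,5,6,8,9}; col 2 has {1,5,7}; box has {4,6,8} → only 2 remains.
r1c7 = 7: row 1 has {1,2,3,4,5,6,8,9}; col 7 has {1,5,8}; box has {1,2,3,5,8,9} → only 7 remains.
r2c2 = 3: row 2 has {2,7,9}; col 2 has {1,2,5,7}; box has {2,4,6,8} → only 3 remains.
r2c3 = 1: row 2 has {2,3,7,9}; col 3 has {2,4,5,8}; box has {2,3,4,6,8} → only 1 remains.
r2c6 = 4: row 2 has {1,2,3,7,9}; col 6 has {1,5,6,8,9}; box has {1,5,6,7,9} → only 4 remains.
r2c7 = 6: row 2 has {1,2,3,4,7,9}; col 7 has {1,5,7,8}; box has {1,2,3,5,7,8,9} → only 6 remains.
r3c2 = 9: row 3 has {1,5,6,8}; col 2 has {1,2,3,5,7}; box has {1,2,3,4,6,8} → only 9 remains.
r3c3 = 7: row 3 has {1,5,6,8,9}; col 3 has {1,2,4,5,8}; box has {1,2,3,4,6,8,9} → only 7 remains.
r3c4 = 2: row 3 has {1,5,6,7,8,9}; col 4 has {3,4,5,7,9}; box has {1,4,5,6,7,9} → only 2 remains.
r3c6 = 3: row 3 has {1,2,5,6,7,8,9}; col 6 has {1,4,5,6,8,9}; box has {1,2,4,5,6,7,9} → only 3 remains.
r3c8 = 4: row 3 has {1,2,3,5,6,7,8,9}; col 8 has {1,2,3,7}; box has {1,2,3,5,6,7,8,9} → only 4 remains.
r4c6 = 7: row 4 has {1,3,5}; col 6 has {1,3,4,5,6,8,9}; box has {1,2,3,9} → only 7 remains.
r6c1 = 4: row 6 has {1,2,8,9}; col 1 has {3,6,8}; box has {1,3,5,7,8} → only 4 remains.
r6c4 = 6: row 6 has {1,2,4,8,9}; col 4 has {2,3,4,5,7,9}; box has {1,2,3,7,9} → only 6 remains.
r6c7 = 3: row 6 has {1,2,4,6,8,9}; col 7 has {1,5,6,7,8}; box has {1} → only 3 remains.
r6c8 = 5: row 6 has {1,2,3,4,6,8,9}; col 8 has {1,2,3,4,7}; box has {1,3} → only 5 remains.
r6c9 = 7: row 6 has {1,2,3,4,5,6,8,9}; col 9 has {1,3,4,5,8,9}; box has {1,3,5} → only 7 remains.
r7c2 = 8: row 7 has {4,5,6,7}; col 2 has {1,2,3,5,7,9}; box has {2,5} → only 8 remains.
r8c4 = 1: row 8 has {5,8}; col 4 has {2,3,4,5,6,7,9}; box has {4,5,6,8} → only 1 remains.
r8c6 = 2: row 8 has {1,5,8}; col 6 has {1,3,4,5,6,7,8,9}; box has {1,4,5,6,8} → only 2 remains.
r2c1 = 5: row 2 has {1,2,3,4,6,7,9}; col 1 has {3,4,6,8}; box has {1,2,3,4,6,7,8,9} → only 5 remains.
r2c5 = 8: row 2 has {1,2,3,4,5,6,7,9}; col 5 has {1,2,6}; box has {1,2,3,4,5,6,7,9} → only 8 remains.
r4c2 = 6: row 4 has {1,3,5,7}; col 2 has {1,2,3,5,7,8,9}; box has {1,3,4,5,7,8} → only 6 remains.
r4c4 = 8: row 4 has {1,3,5,6,7}; col 4 has {1,2,3,4,5,6,7,9}; box has {1,2,3,6,7,9} → only 8 remains.
r4c5 = 4: row 4 has {1,3,5,6,7,8}; col 5 has {1,2,6,8}; box has {1,2,3,6,7,8,9} → only 4 remains.
r4c9 = 2: row 4 has {1,3,4,5,6,7,8}; col 9 has {1,3,4,5,7,8,9}; box has {1,3,5,7} → only 2 remains.
r5c3 = 9: row 5 has {1,3,7}; col 3 has {1,2,4,5,7,8}; box has {1,3,4,5,6,7,8} → only 9 remains.
r5c5 = 5: row 5 has {1,3,7,9}; col 5 has {1,2,4,6,8}; box has {1,2,3,4,6,7,8,9} → only 5 remains.
r5c7 = 4: row 5 has {1,3,5,7,9}; col 7 has {1,3,5,6,7,8}; box has {1,2,3,5,7} → only 4 remains.
r5c9 = 6: row 5 has {1,3,4,5,7,9}; col 9 has {1,2,3,4,5,7,8,9}; box has {1,2,3,4,5,7} → only 6 remains.
r7c3 = 3: row 7 has {4,5,6,7,8}; col 3 has {1,2,4,5,7,8,9}; box has {2,5,8} → only 3 remains.
r7c5 = 9: row 7 has {3,4,5,6,7,8}; col 5 has {1,2,4,5,6,8}; box has {1,2,4,5,6,8} → only 9 remains.
r7c7 = 2: row 7 has {3,4,5,6,7,8,9}; col 7 has {1,3,4,5,6,7,8}; box has {1,3,4,5,7,8} → only 2 remains.
r8c2 = 4: row 8 has {1,2,5,8}; col 2 has {1,2,3,5,6,7,8,9}; box has {2,3,5,8} → only 4 remains.
r8c3 = 6: row 8 has {1,2,4,5,8}; col 3 has {1,2,3,4,5,7,8,9}; box has {2,3,4,5,8} → only 6 remains.
r8c8 = 9: row 8 has {1,2,4,5,6,8}; col 8 has {1,2,3,4,5,7}; box has {1,2,3,4,5,7,8} → only 9 remains.
r9c5 = 7: row 9 has {1,2,3,4,5,8}; col 5 has {1,2,4,5,6,8,9}; box has {1,2,4,5,6,8,9} → only 7 remains.
r9c8 = 6: row 9 has {1,2,3,4,5,7,8}; col 8 has {1,2,3,4,5,7,9}; box has {1,2,3,4,5,7,8,9} → only 6 remains.
r4c7 = 9: row 4 has {1,2,3,4,5,6,7,8}; col 7 has {1,2,3,4,5,6,7,8}; box has {1,2,3,4,5,6,7} → only 9 remains.
r5c1 = 2: row 5 has {1,3,4,5,6,7,9}; col 1 has {3,4,5,6,8}; box has {1,3,4,5,6,7,8,9} → only 2 remains.
r5c8 = 8: row 5 has {1,2,3,4,5,6,7,9}; col 8 has {1,2,3,4,5,6,7,9}; box has {1,2,3,4,5,6,7,9} → only 8 remains.

279351486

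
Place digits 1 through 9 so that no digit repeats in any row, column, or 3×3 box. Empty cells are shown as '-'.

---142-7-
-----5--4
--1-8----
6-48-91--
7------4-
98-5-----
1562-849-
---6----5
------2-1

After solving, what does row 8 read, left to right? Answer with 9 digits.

427691385

R5C4 = 3 (sole candidate).
R2C8 = 1 (hidden single in row 2).
R4C8 = 5 (hidden single in row 4).
R5C3 = 5 (hidden single in row 5).
R6C6 = 4 (hidden single in row 6).
R6C5 = 1 (hidden single in row 6).
R5C6 = 6 (sole candidate).
R5C5 = 2 (sole candidate).
R4C5 = 7 (sole candidate).
R5C2 = 1 (sole candidate).
R7C5 = 3 (sole candidate).
R7C9 = 7 (sole candidate).
R8C5 = 9: row 8 has {5,6}; col 5 has {1,2,3,4,7,8}; box has {2,3,6,8} → only 9 remains.
R9C5 = 5 (sole candidate).
R9C6 = 7 (sole candidate).
R2C5 = 6 (sole candidate).
R3C6 = 3 (sole candidate).
R8C6 = 1: row 8 has {5,6,9}; col 6 has {2,3,4,5,6,7,8,9}; box has {2,3,5,6,7,8,9} → only 1 remains.
R9C4 = 4 (sole candidate).
R6C7 = 7 (hidden single in row 6).
R9C8 = 6 (hidden single in row 9).
R3C8 = 2 (sole candidate).
R6C8 = 3 (sole candidate).
R8C8 = 8: row 8 has {1,5,6,9}; col 8 has {1,2,3,4,5,6,7,9}; box has {1,2,4,5,6,7,9} → only 8 remains.
R4C9 = 2 (sole candidate).
R6C3 = 2 (sole candidate).
R6C9 = 6 (sole candidate).
R8C7 = 3: row 8 has {1,5,6,8,9}; col 7 has {1,2,4,7}; box has {1,2,4,5,6,7,8,9} → only 3 remains.
R3C9 = 9 (sole candidate).
R4C2 = 3 (sole candidate).
R5C9 = 8 (sole candidate).
R8C3 = 7: row 8 has {1,3,5,6,8,9}; col 3 has {1,2,4,5,6}; box has {1,5,6} → only 7 remains.
R9C2 = 9 (sole candidate).
R1C2 = 6 (sole candidate).
R1C9 = 3 (sole candidate).
R2C7 = 8 (sole candidate).
R3C4 = 7 (sole candidate).
R5C7 = 9 (sole candidate).
R1C7 = 5 (sole candidate).
R2C4 = 9 (sole candidate).
R3C2 = 4 (sole candidate).
R3C7 = 6 (sole candidate).
R8C2 = 2: row 8 has {1,3,5,6,7,8,9}; col 2 has {1,3,4,5,6,8,9}; box has {1,5,6,7,9} → only 2 remains.
R1C1 = 8 (sole candidate).
R1C3 = 9 (sole candidate).
R2C2 = 7 (sole candidate).
R2C3 = 3 (sole candidate).
R3C1 = 5 (sole candidate).
R8C1 = 4: row 8 has {1,2,3,5,6,7,8,9}; col 1 has {1,5,6,7,8,9}; box has {1,2,5,6,7,9} → only 4 remains.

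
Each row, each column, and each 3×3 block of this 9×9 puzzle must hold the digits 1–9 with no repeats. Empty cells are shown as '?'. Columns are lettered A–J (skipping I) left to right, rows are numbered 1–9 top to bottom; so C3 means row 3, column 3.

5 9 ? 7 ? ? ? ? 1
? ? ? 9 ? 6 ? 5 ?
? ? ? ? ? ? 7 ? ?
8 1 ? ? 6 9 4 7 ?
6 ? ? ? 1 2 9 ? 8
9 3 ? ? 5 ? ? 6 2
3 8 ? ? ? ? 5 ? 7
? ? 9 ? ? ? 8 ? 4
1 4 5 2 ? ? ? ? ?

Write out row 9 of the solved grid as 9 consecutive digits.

145278396

J2 = 3: row 2 has {5,6,9}; col 9 has {1,2,4,7,8}; box has {1,5,7} → only 3 remains.
C4 = 2: row 4 has {1,4,6,7,8,9}; col 3 has {5,9}; box has {1,3,6,8,9} → only 2 remains.
D4 = 3: row 4 has {1,2,4,6,7,8,9}; col 4 has {2,7,9}; box has {1,2,5,6,9} → only 3 remains.
J4 = 5: row 4 has {1,2,3,4,6,7,8,9}; col 9 has {1,2,3,4,7,8}; box has {2,4,6,7,8,9} → only 5 remains.
D5 = 4: row 5 has {1,2,6,8,9}; col 4 has {2,3,7,9}; box has {1,2,3,5,6,9} → only 4 remains.
H5 = 3: row 5 has {1,2,4,6,8,9}; col 8 has {5,6,7}; box has {2,4,5,6,7,8,9} → only 3 remains.
D6 = 8: row 6 has {2,3,5,6,9}; col 4 has {2,3,4,7,9}; box has {1,2,3,4,5,6,9} → only 8 remains.
F6 = 7: row 6 has {2,3,5,6,8,9}; col 6 has {2,6,9}; box has {1,2,3,4,5,6,8,9} → only 7 remains.
G6 = 1: row 6 has {2,3,5,6,7,8,9}; col 7 has {4,5,7,8,9}; box has {2,3,4,5,6,7,8,9} → only 1 remains.
C7 = 6: row 7 has {3,5,7,8}; col 3 has {2,5,9}; box has {1,3,4,5,8,9} → only 6 remains.
D7 = 1: row 7 has {3,5,6,7,8}; col 4 has {2,3,4,7,8,9}; box has {2} → only 1 remains.
F7 = 4: row 7 has {1,3,5,6,7,8}; col 6 has {2,6,7,9}; box has {1,2} → only 4 remains.
H9 = 9: row 9 has {1,2,4,5}; col 8 has {3,5,6,7}; box has {4,5,7,8} → only 9 remains.
J9 = 6: row 9 has {1,2,4,5,9}; col 9 has {1,2,3,4,5,7,8}; box has {4,5,7,8,9} → only 6 remains.
G2 = 2: row 2 has {3,5,6,9}; col 7 has {1,4,5,7,8,9}; box has {1,3,5,7} → only 2 remains.
D3 = 5: row 3 has {7}; col 4 has {1,2,3,4,7,8,9}; box has {6,7,9} → only 5 remains.
J3 = 9: row 3 has {5,7}; col 9 has {1,2,3,4,5,6,7,8}; box has {1,2,3,5,7} → only 9 remains.
C5 = 7: row 5 has {1,2,3,4,6,8,9}; col 3 has {2,5,6,9}; box has {1,2,3,6,8,9} → only 7 remains.
C6 = 4: row 6 has {1,2,3,5,6,7,8,9}; col 3 has {2,5,6,7,9}; box has {1,2,3,6,7,8,9} → only 4 remains.
E7 = 9: row 7 has {1,3,4,5,6,7,8}; col 5 has {1,5,6}; box has {1,2,4} → only 9 remains.
H7 = 2: row 7 has {1,3,4,5,6,7,8,9}; col 8 has {3,5,6,7,9}; box has {4,5,6,7,8,9} → only 2 remains.
D8 = 6: row 8 has {4,8,9}; col 4 has {1,2,3,4,5,7,8,9}; box has {1,2,4,9} → only 6 remains.
H8 = 1: row 8 has {4,6,8,9}; col 8 has {2,3,5,6,7,9}; box has {2,4,5,6,7,8,9} → only 1 remains.
G9 = 3: row 9 has {1,2,4,5,6,9}; col 7 has {1,2,4,5,7,8,9}; box has {1,2,4,5,6,7,8,9} → only 3 remains.
G1 = 6: row 1 has {1,5,7,9}; col 7 has {1,2,3,4,5,7,8,9}; box has {1,2,3,5,7,9} → only 6 remains.
B2 = 7: row 2 has {2,3,5,6,9}; col 2 has {1,3,4,8,9}; box has {5,9} → only 7 remains.
B5 = 5: row 5 has {1,2,3,4,6,7,8,9}; col 2 has {1,3,4,7,8,9}; box has {1,2,3,4,6,7,8,9} → only 5 remains.
B8 = 2: row 8 has {1,4,6,8,9}; col 2 has {1,3,4,5,7,8,9}; box has {1,3,4,5,6,8,9} → only 2 remains.
F9 = 8: row 9 has {1,2,3,4,5,6,9}; col 6 has {2,4,6,7,9}; box has {1,2,4,6,9} → only 8 remains.
F1 = 3: row 1 has {1,5,6,7,9}; col 6 has {2,4,6,7,8,9}; box has {5,6,7,9} → only 3 remains.
A2 = 4: row 2 has {2,3,5,6,7,9}; col 1 has {1,3,5,6,8,9}; box has {5,7,9} → only 4 remains.
E2 = 8: row 2 has {2,3,4,5,6,7,9}; col 5 has {1,5,6,9}; box has {3,5,6,7,9} → only 8 remains.
A3 = 2: row 3 has {5,7,9}; col 1 has {1,3,4,5,6,8,9}; box has {4,5,7,9} → only 2 remains.
B3 = 6: row 3 has {2,5,7,9}; col 2 has {1,2,3,4,5,7,8,9}; box has {2,4,5,7,9} → only 6 remains.
E3 = 4: row 3 has {2,5,6,7,9}; col 5 has {1,5,6,8,9}; box has {3,5,6,7,8,9} → only 4 remains.
F3 = 1: row 3 has {2,4,5,6,7,9}; col 6 has {2,3,4,6,7,8,9}; box has {3,4,5,6,7,8,9} → only 1 remains.
H3 = 8: row 3 has {1,2,4,5,6,7,9}; col 8 has {1,2,3,5,6,7,9}; box has {1,2,3,5,6,7,9} → only 8 remains.
A8 = 7: row 8 has {1,2,4,6,8,9}; col 1 has {1,2,3,4,5,6,8,9}; box has {1,2,3,4,5,6,8,9} → only 7 remains.
E8 = 3: row 8 has {1,2,4,6,7,8,9}; col 5 has {1,4,5,6,8,9}; box has {1,2,4,6,8,9} → only 3 remains.
F8 = 5: row 8 has {1,2,3,4,6,7,8,9}; col 6 has {1,2,3,4,6,7,8,9}; box has {1,2,3,4,6,8,9} → only 5 remains.
E9 = 7: row 9 has {1,2,3,4,5,6,8,9}; col 5 has {1,3,4,5,6,8,9}; box has {1,2,3,4,5,6,8,9} → only 7 remains.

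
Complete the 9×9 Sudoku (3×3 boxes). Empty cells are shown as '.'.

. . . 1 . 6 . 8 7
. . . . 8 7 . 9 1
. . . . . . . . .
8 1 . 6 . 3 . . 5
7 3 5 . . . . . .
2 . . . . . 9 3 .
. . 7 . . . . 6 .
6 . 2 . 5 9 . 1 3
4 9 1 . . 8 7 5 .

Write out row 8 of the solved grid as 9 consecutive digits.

682759413

r8c2 = 8: row 8 has {1,2,3,5,6,9}; col 2 has {1,3,9}; box has {1,2,4,6,7,9} → only 8 remains.
r8c7 = 4: row 8 has {1,2,3,5,6,8,9}; col 7 has {7,9}; box has {1,3,5,6,7} → only 4 remains.
r9c9 = 2: row 9 has {1,4,5,7,8,9}; col 9 has {1,3,5,7}; box has {1,3,4,5,6,7} → only 2 remains.
r4c7 = 2: row 4 has {1,3,5,6,8}; col 7 has {4,7,9}; box has {3,5,9} → only 2 remains.
r5c8 = 4: row 5 has {3,5,7}; col 8 has {1,3,5,6,8,9}; box has {2,3,5,9} → only 4 remains.
r7c2 = 5: row 7 has {6,7}; col 2 has {1,3,8,9}; box has {1,2,4,6,7,8,9} → only 5 remains.
r7c7 = 8: row 7 has {5,6,7}; col 7 has {2,4,7,9}; box has {1,2,3,4,5,6,7} → only 8 remains.
r7c9 = 9: row 7 has {5,6,7,8}; col 9 has {1,2,3,5,7}; box has {1,2,3,4,5,6,7,8} → only 9 remains.
r8c4 = 7: row 8 has {1,2,3,4,5,6,8,9}; col 4 has {1,6}; box has {5,8,9} → only 7 remains.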